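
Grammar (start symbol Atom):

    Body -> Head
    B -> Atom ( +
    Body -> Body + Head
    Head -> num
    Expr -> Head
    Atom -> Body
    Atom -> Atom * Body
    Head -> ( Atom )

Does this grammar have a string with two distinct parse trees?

Unambiguous

(Expr, B are unreachable from Atom, so their rules don't affect L(Atom).) Atom → Atom * Body | Body  ;  Body → Body + Head | Head  — a left-associative chain with Head at the bottom. Each string factors uniquely by precedence.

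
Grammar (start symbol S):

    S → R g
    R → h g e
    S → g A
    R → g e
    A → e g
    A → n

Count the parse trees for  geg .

Parse trees for geg:
  [S [R g e] g]
  [S g [A e g]]

2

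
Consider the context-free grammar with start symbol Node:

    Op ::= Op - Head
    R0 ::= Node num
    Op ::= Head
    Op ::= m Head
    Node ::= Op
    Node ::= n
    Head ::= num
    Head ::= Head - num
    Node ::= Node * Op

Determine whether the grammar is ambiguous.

Ambiguous

Witness: num - num

Derivation 1: Node ⇒ Op ⇒ Op - Head ⇒ Head - Head ⇒ num - Head ⇒ num - num
Derivation 2: Node ⇒ Op ⇒ Head ⇒ Head - num ⇒ num - num

Two distinct leftmost derivations for the same string.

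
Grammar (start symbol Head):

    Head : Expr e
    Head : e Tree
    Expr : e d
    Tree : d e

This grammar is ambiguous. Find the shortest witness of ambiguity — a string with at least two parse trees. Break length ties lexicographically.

e d e

length 3: e d e has 2 parse trees

Two derivations of e d e:
  Head ⇒ Expr e ⇒ e d e
  Head ⇒ e Tree ⇒ e d e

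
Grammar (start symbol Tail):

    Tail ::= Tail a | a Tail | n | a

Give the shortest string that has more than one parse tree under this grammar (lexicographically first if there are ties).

length 1: no string has ≥2 trees
length 2: a a has 2 parse trees

Two derivations of a a:
  Tail ⇒ Tail a ⇒ a a
  Tail ⇒ a Tail ⇒ a a

a a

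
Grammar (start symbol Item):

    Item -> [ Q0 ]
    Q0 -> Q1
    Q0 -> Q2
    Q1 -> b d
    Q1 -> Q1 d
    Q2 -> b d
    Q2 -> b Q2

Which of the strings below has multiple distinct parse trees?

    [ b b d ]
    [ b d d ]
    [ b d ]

[ b b d ]: 1 tree
[ b d d ]: 1 tree
[ b d ]: 2 trees

[ b d ]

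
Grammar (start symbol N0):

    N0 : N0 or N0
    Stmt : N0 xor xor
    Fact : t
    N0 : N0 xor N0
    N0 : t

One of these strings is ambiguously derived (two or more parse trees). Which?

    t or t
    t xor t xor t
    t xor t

t xor t xor t

t or t: 1 tree
t xor t xor t: 2 trees
t xor t: 1 tree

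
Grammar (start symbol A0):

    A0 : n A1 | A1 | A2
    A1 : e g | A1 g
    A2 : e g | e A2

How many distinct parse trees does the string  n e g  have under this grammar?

Parse trees for n e g:
  [A0 n [A1 e g]]

1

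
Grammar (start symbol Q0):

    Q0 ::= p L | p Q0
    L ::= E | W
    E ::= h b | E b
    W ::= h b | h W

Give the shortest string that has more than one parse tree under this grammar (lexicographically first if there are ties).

length 3: p h b has 2 parse trees

Two derivations of p h b:
  Q0 ⇒ p L ⇒ p E ⇒ p h b
  Q0 ⇒ p L ⇒ p W ⇒ p h b

p h b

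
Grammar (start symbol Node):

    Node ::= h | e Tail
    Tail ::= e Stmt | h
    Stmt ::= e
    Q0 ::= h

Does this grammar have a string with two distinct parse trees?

Unambiguous

(Q0 is unreachable from Node, so its rules don't affect L(Node).) The reachable rules are right-linear with at most one rule per (nonterminal, next-terminal) pair. Each input token forces the next rule, so parsing is deterministic.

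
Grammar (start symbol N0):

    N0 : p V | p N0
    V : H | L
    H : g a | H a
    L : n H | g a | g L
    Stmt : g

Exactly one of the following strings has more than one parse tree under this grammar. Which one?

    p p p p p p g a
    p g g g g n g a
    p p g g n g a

p p p p p p g a: 2 trees
p g g g g n g a: 1 tree
p p g g n g a: 1 tree

p p p p p p g a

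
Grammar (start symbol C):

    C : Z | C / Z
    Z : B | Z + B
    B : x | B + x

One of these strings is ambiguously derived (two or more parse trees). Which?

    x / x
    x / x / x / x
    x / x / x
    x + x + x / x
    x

x / x: 1 tree
x / x / x / x: 1 tree
x / x / x: 1 tree
x + x + x / x: 4 trees
x: 1 tree

x + x + x / x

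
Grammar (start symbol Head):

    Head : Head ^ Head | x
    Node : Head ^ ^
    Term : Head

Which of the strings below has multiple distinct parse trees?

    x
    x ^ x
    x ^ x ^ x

x: 1 tree
x ^ x: 1 tree
x ^ x ^ x: 2 trees

x ^ x ^ x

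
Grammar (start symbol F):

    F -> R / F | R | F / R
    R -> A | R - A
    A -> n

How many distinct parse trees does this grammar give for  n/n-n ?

2

Parse trees for n/n-n:
  [F [R [A n]] / [F [R [R [A n]] - [A n]]]]
  [F [F [R [A n]]] / [R [R [A n]] - [A n]]]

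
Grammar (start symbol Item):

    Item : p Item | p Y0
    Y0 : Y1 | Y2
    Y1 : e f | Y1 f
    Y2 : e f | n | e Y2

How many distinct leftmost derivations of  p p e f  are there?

2

Parse trees for p p e f:
  [Item p [Item p [Y0 [Y1 e f]]]]
  [Item p [Item p [Y0 [Y2 e f]]]]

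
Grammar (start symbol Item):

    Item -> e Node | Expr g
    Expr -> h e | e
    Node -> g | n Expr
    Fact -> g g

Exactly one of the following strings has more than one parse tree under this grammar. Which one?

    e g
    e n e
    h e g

e g

e g: 2 trees
e n e: 1 tree
h e g: 1 tree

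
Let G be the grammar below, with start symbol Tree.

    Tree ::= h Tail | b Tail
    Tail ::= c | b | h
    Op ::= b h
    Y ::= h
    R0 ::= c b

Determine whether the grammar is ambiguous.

Unambiguous

(Op, Y, R0 are unreachable from Tree, so their rules don't affect L(Tree).) The reachable rules are right-linear with at most one rule per (nonterminal, next-terminal) pair. Each input token forces the next rule, so parsing is deterministic.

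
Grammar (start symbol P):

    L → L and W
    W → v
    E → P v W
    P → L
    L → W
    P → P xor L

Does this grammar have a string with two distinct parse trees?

(E is unreachable from P, so its rules don't affect L(P).) This is a standard precedence ladder (P over L over W), with each level left-recursive on its own operator ('xor' at P, 'and' at L). That structure is LR(1), hence unambiguous.

Unambiguous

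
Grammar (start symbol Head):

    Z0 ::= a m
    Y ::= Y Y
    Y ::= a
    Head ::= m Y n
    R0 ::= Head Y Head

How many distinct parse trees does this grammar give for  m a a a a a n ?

14

Parse trees for m a a a a a n (showing first 6 of 14):
  [Head m [Y [Y a] [Y [Y a] [Y [Y a] [Y [Y a] [Y a]]]]] n]
  [Head m [Y [Y a] [Y [Y a] [Y [Y [Y a] [Y a]] [Y a]]]] n]
  [Head m [Y [Y a] [Y [Y [Y a] [Y a]] [Y [Y a] [Y a]]]] n]
  [Head m [Y [Y a] [Y [Y [Y a] [Y [Y a] [Y a]]] [Y a]]] n]
  [Head m [Y [Y a] [Y [Y [Y [Y a] [Y a]] [Y a]] [Y a]]] n]
  [Head m [Y [Y [Y a] [Y a]] [Y [Y a] [Y [Y a] [Y a]]]] n]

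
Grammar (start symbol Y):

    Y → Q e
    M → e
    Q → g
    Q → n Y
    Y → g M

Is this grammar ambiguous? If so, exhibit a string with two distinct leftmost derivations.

Witness: g e

Derivation 1: Y ⇒ Q e ⇒ g e
Derivation 2: Y ⇒ g M ⇒ g e

Two distinct leftmost derivations for the same string.

Ambiguous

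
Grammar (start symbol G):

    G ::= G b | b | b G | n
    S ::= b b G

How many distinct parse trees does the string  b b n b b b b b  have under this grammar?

Parse trees for b b n b b b b b (showing first 6 of 21):
  [G [G [G [G [G [G b [G b [G n]]] b] b] b] b] b]
  [G [G [G [G [G b [G [G b [G n]] b]] b] b] b] b]
  [G [G [G [G [G b [G b [G [G n] b]]] b] b] b] b]
  [G [G [G [G b [G [G [G b [G n]] b] b]] b] b] b]
  [G [G [G [G b [G [G b [G [G n] b]] b]] b] b] b]
  [G [G [G [G b [G b [G [G [G n] b] b]]] b] b] b]

21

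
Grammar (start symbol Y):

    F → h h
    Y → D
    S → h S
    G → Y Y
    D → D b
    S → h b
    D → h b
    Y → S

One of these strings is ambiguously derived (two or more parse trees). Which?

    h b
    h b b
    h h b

h b

h b: 2 trees
h b b: 1 tree
h h b: 1 tree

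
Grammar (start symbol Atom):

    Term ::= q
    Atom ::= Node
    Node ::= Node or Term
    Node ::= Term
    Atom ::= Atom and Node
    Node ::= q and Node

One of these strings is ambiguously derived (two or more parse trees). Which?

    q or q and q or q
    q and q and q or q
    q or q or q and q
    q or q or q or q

q or q and q or q: 1 tree
q and q and q or q: 7 trees
q or q or q and q: 1 tree
q or q or q or q: 1 tree

q and q and q or q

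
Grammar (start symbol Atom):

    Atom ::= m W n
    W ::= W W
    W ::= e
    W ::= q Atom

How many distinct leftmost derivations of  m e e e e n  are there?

5

Parse trees for m e e e e n:
  [Atom m [W [W e] [W [W e] [W [W e] [W e]]]] n]
  [Atom m [W [W e] [W [W [W e] [W e]] [W e]]] n]
  [Atom m [W [W [W e] [W e]] [W [W e] [W e]]] n]
  [Atom m [W [W [W e] [W [W e] [W e]]] [W e]] n]
  [Atom m [W [W [W [W e] [W e]] [W e]] [W e]] n]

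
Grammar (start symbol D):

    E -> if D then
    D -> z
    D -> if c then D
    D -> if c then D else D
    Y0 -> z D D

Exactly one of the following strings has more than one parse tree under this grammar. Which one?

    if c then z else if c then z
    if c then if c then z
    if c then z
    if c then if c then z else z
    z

if c then z else if c then z: 1 tree
if c then if c then z: 1 tree
if c then z: 1 tree
if c then if c then z else z: 2 trees
z: 1 tree

if c then if c then z else z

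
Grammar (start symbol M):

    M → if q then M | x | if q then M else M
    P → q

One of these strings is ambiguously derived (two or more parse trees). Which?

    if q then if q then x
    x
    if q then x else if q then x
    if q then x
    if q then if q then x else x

if q then if q then x else x

if q then if q then x: 1 tree
x: 1 tree
if q then x else if q then x: 1 tree
if q then x: 1 tree
if q then if q then x else x: 2 trees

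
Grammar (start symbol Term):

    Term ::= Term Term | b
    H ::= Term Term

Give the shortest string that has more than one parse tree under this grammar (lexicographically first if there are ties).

length 1: no string has ≥2 trees
length 2: no string has ≥2 trees
length 3: b b b has 2 parse trees

Two derivations of b b b:
  Term ⇒ Term Term ⇒ Term Term Term ⇒ b Term Term ⇒ b b Term ⇒ b b b
  Term ⇒ Term Term ⇒ b Term ⇒ b Term Term ⇒ b b Term ⇒ b b b

b b b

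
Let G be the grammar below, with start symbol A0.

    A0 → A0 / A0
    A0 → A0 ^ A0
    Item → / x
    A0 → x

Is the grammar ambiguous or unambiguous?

Witness: x / x / x

Derivation 1: A0 ⇒ A0 / A0 ⇒ A0 / A0 / A0 ⇒ x / A0 / A0 ⇒ x / x / A0 ⇒ x / x / x
Derivation 2: A0 ⇒ A0 / A0 ⇒ x / A0 ⇒ x / A0 / A0 ⇒ x / x / A0 ⇒ x / x / x

Two distinct leftmost derivations for the same string.

Ambiguous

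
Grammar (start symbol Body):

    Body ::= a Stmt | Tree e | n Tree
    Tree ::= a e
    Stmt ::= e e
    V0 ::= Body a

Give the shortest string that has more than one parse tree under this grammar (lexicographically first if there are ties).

a e e

length 3: a e e has 2 parse trees

Two derivations of a e e:
  Body ⇒ a Stmt ⇒ a e e
  Body ⇒ Tree e ⇒ a e e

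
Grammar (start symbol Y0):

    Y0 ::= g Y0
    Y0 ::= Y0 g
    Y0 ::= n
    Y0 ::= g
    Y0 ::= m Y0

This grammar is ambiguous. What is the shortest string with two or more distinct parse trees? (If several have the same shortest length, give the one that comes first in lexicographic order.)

g g

length 1: no string has ≥2 trees
length 2: g g has 2 parse trees

Two derivations of g g:
  Y0 ⇒ g Y0 ⇒ g g
  Y0 ⇒ Y0 g ⇒ g g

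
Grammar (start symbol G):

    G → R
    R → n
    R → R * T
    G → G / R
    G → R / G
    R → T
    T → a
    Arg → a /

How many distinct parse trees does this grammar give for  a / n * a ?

Parse trees for a / n * a:
  [G [G [R [T a]]] / [R [R n] * [T a]]]
  [G [R [T a]] / [G [R [R n] * [T a]]]]

2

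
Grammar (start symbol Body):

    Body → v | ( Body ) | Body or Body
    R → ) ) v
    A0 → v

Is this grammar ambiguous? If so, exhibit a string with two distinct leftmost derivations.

Ambiguous

Witness: v or v or v

Derivation 1: Body ⇒ Body or Body ⇒ v or Body ⇒ v or Body or Body ⇒ v or v or Body ⇒ v or v or v
Derivation 2: Body ⇒ Body or Body ⇒ Body or Body or Body ⇒ v or Body or Body ⇒ v or v or Body ⇒ v or v or v

Two distinct leftmost derivations for the same string.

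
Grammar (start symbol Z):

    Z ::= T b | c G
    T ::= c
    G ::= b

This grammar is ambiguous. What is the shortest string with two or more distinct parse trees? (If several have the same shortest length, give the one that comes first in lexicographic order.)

c b

length 2: c b has 2 parse trees

Two derivations of c b:
  Z ⇒ T b ⇒ c b
  Z ⇒ c G ⇒ c b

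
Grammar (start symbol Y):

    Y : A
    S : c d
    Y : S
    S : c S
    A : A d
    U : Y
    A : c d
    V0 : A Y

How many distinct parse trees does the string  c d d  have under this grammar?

Parse trees for c d d:
  [Y [A [A c d] d]]

1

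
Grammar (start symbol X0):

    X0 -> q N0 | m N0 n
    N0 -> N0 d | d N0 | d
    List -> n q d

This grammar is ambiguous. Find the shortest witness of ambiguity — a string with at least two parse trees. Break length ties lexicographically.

q d d

length 2: no string has ≥2 trees
length 3: q d d has 2 parse trees

Two derivations of q d d:
  X0 ⇒ q N0 ⇒ q N0 d ⇒ q d d
  X0 ⇒ q N0 ⇒ q d N0 ⇒ q d d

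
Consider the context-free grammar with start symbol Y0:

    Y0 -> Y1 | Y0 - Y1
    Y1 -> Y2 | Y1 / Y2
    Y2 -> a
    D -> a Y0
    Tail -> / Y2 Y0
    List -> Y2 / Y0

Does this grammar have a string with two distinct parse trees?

(D, Tail, List are unreachable from Y0, so their rules don't affect L(Y0).) The grammar is stratified — Y0 handles '-' (left-recursive), Y1 handles '/', Y2 atoms. Each operator has a fixed associativity and precedence level, so every string has one parse.

Unambiguous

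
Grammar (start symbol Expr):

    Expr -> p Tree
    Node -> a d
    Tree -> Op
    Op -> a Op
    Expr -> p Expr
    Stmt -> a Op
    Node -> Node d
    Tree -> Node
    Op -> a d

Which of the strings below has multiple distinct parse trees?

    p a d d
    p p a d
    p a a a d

p p a d

p a d d: 1 tree
p p a d: 2 trees
p a a a d: 1 tree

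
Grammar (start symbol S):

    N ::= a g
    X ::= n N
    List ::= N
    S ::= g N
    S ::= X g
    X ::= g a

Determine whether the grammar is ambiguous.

Ambiguous

Witness: g a g

Derivation 1: S ⇒ g N ⇒ g a g
Derivation 2: S ⇒ X g ⇒ g a g

Two distinct leftmost derivations for the same string.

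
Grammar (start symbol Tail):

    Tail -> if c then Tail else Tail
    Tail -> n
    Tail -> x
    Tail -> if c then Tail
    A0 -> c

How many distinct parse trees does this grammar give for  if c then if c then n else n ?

Parse trees for if c then if c then n else n:
  [Tail if c then [Tail if c then [Tail n]] else [Tail n]]
  [Tail if c then [Tail if c then [Tail n] else [Tail n]]]

2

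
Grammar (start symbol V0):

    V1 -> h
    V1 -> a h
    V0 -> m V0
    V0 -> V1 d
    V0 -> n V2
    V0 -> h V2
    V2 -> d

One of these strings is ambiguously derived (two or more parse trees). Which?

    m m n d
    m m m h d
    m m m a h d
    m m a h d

m m m h d

m m n d: 1 tree
m m m h d: 2 trees
m m m a h d: 1 tree
m m a h d: 1 tree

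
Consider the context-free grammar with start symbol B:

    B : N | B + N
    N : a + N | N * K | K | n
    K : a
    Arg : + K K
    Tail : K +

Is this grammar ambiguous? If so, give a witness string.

Ambiguous

Witness: a + a

Derivation 1: B ⇒ N ⇒ a + N ⇒ a + K ⇒ a + a
Derivation 2: B ⇒ B + N ⇒ N + N ⇒ K + N ⇒ a + N ⇒ a + K ⇒ a + a

Two distinct leftmost derivations for the same string.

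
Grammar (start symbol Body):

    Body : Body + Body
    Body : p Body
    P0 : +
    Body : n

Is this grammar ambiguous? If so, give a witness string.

Witness: p n + n

Derivation 1: Body ⇒ Body + Body ⇒ p Body + Body ⇒ p n + Body ⇒ p n + n
Derivation 2: Body ⇒ p Body ⇒ p Body + Body ⇒ p n + Body ⇒ p n + n

Two distinct leftmost derivations for the same string.

Ambiguous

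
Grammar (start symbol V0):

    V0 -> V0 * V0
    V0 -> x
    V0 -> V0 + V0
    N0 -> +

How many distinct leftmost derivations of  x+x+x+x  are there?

Parse trees for x+x+x+x:
  [V0 [V0 x] + [V0 [V0 x] + [V0 [V0 x] + [V0 x]]]]
  [V0 [V0 x] + [V0 [V0 [V0 x] + [V0 x]] + [V0 x]]]
  [V0 [V0 [V0 x] + [V0 x]] + [V0 [V0 x] + [V0 x]]]
  [V0 [V0 [V0 x] + [V0 [V0 x] + [V0 x]]] + [V0 x]]
  [V0 [V0 [V0 [V0 x] + [V0 x]] + [V0 x]] + [V0 x]]

5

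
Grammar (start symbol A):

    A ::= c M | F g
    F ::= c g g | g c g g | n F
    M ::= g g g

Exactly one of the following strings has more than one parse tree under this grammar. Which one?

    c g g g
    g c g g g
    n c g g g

c g g g: 2 trees
g c g g g: 1 tree
n c g g g: 1 tree

c g g g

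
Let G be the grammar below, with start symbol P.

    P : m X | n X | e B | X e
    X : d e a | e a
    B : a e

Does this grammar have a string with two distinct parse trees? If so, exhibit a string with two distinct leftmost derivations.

Witness: e a e

Derivation 1: P ⇒ e B ⇒ e a e
Derivation 2: P ⇒ X e ⇒ e a e

Two distinct leftmost derivations for the same string.

Ambiguous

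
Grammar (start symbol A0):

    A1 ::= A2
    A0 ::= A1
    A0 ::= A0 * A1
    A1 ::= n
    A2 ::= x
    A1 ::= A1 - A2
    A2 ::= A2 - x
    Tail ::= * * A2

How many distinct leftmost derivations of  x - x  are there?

Parse trees for x - x:
  [A0 [A1 [A2 [A2 x] - x]]]
  [A0 [A1 [A1 [A2 x]] - [A2 x]]]

2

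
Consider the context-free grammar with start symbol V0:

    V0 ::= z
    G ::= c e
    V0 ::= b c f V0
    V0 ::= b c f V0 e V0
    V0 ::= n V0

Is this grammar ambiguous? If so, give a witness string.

Ambiguous

Witness: b c f b c f z e z

Derivation 1: V0 ⇒ b c f V0 ⇒ b c f b c f V0 e V0 ⇒ b c f b c f z e V0 ⇒ b c f b c f z e z
Derivation 2: V0 ⇒ b c f V0 e V0 ⇒ b c f b c f V0 e V0 ⇒ b c f b c f z e V0 ⇒ b c f b c f z e z

Two distinct leftmost derivations for the same string.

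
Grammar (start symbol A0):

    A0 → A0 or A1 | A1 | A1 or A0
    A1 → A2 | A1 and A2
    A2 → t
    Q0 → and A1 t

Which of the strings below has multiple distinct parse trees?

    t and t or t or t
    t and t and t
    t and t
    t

t and t or t or t: 4 trees
t and t and t: 1 tree
t and t: 1 tree
t: 1 tree

t and t or t or t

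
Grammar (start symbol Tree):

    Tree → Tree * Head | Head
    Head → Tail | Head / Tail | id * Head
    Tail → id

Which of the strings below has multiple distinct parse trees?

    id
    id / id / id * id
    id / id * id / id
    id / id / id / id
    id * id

id * id

id: 1 tree
id / id / id * id: 1 tree
id / id * id / id: 1 tree
id / id / id / id: 1 tree
id * id: 2 trees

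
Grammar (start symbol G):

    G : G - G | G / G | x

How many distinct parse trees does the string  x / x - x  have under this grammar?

2

Parse trees for x / x - x:
  [G [G [G x] / [G x]] - [G x]]
  [G [G x] / [G [G x] - [G x]]]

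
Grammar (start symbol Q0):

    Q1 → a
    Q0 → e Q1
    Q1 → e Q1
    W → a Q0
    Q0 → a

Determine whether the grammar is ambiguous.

Only Q0, Q1 are reachable from Q0; ignoring the rest: Restricted to the reachable nonterminals, every rule has the form A → t or A → t B, and no two rules for the same A share a first terminal. The grammar encodes a DFA — one run per string.

Unambiguous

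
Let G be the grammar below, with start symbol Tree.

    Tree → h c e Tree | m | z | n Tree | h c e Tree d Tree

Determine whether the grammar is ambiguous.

Ambiguous

Witness: h c e h c e m d m

Derivation 1: Tree ⇒ h c e Tree ⇒ h c e h c e Tree d Tree ⇒ h c e h c e m d Tree ⇒ h c e h c e m d m
Derivation 2: Tree ⇒ h c e Tree d Tree ⇒ h c e h c e Tree d Tree ⇒ h c e h c e m d Tree ⇒ h c e h c e m d m

Two distinct leftmost derivations for the same string.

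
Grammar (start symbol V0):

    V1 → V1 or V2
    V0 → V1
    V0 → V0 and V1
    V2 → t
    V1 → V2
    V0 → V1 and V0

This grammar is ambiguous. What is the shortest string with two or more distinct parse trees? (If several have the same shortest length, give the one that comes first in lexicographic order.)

length 1: no string has ≥2 trees
length 3: t and t has 2 parse trees

Two derivations of t and t:
  V0 ⇒ V0 and V1 ⇒ V1 and V1 ⇒ V2 and V1 ⇒ t and V1 ⇒ t and V2 ⇒ t and t
  V0 ⇒ V1 and V0 ⇒ V2 and V0 ⇒ t and V0 ⇒ t and V1 ⇒ t and V2 ⇒ t and t

t and t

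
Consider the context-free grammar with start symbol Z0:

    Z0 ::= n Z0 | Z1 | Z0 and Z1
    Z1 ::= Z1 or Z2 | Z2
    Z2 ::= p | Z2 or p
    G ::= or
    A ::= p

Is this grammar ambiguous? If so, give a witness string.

Ambiguous

Witness: p or p

Derivation 1: Z0 ⇒ Z1 ⇒ Z1 or Z2 ⇒ Z2 or Z2 ⇒ p or Z2 ⇒ p or p
Derivation 2: Z0 ⇒ Z1 ⇒ Z2 ⇒ Z2 or p ⇒ p or p

Two distinct leftmost derivations for the same string.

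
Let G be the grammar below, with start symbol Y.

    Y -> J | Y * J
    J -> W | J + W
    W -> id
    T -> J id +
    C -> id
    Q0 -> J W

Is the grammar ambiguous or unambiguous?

Only Y, J, W are reachable from Y; ignoring the rest: This is a standard precedence ladder (Y over J over W), with each level left-recursive on its own operator ('*' at Y, '+' at J). That structure is LR(1), hence unambiguous.

Unambiguous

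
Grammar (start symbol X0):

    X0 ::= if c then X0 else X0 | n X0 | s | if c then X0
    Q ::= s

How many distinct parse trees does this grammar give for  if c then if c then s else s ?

2

Parse trees for if c then if c then s else s:
  [X0 if c then [X0 if c then [X0 s]] else [X0 s]]
  [X0 if c then [X0 if c then [X0 s] else [X0 s]]]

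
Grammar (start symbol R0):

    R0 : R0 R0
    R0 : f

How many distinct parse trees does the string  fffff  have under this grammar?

14

Parse trees for fffff (showing first 6 of 14):
  [R0 [R0 f] [R0 [R0 f] [R0 [R0 f] [R0 [R0 f] [R0 f]]]]]
  [R0 [R0 f] [R0 [R0 f] [R0 [R0 [R0 f] [R0 f]] [R0 f]]]]
  [R0 [R0 f] [R0 [R0 [R0 f] [R0 f]] [R0 [R0 f] [R0 f]]]]
  [R0 [R0 f] [R0 [R0 [R0 f] [R0 [R0 f] [R0 f]]] [R0 f]]]
  [R0 [R0 f] [R0 [R0 [R0 [R0 f] [R0 f]] [R0 f]] [R0 f]]]
  [R0 [R0 [R0 f] [R0 f]] [R0 [R0 f] [R0 [R0 f] [R0 f]]]]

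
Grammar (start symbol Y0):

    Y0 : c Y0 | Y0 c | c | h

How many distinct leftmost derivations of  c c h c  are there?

3

Parse trees for c c h c:
  [Y0 c [Y0 c [Y0 [Y0 h] c]]]
  [Y0 c [Y0 [Y0 c [Y0 h]] c]]
  [Y0 [Y0 c [Y0 c [Y0 h]]] c]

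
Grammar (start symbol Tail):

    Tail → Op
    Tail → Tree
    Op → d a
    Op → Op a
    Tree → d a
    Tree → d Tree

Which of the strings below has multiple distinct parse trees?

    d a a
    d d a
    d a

d a a: 1 tree
d d a: 1 tree
d a: 2 trees

d a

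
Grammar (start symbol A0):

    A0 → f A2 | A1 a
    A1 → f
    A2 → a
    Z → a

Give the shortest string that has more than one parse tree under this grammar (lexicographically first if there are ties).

length 2: f a has 2 parse trees

Two derivations of f a:
  A0 ⇒ f A2 ⇒ f a
  A0 ⇒ A1 a ⇒ f a

f a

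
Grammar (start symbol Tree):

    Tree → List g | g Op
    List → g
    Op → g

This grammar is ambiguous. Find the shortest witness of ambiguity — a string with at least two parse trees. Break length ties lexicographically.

g g

length 2: g g has 2 parse trees

Two derivations of g g:
  Tree ⇒ List g ⇒ g g
  Tree ⇒ g Op ⇒ g g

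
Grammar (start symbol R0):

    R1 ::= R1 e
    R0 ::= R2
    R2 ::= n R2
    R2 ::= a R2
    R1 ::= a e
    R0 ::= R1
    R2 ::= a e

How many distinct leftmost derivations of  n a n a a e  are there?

1

Parse trees for n a n a a e:
  [R0 [R2 n [R2 a [R2 n [R2 a [R2 a e]]]]]]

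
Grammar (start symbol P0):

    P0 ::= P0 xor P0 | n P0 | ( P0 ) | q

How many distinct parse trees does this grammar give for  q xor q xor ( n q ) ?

Parse trees for q xor q xor ( n q ):
  [P0 [P0 q] xor [P0 [P0 q] xor [P0 ( [P0 n [P0 q]] )]]]
  [P0 [P0 [P0 q] xor [P0 q]] xor [P0 ( [P0 n [P0 q]] )]]

2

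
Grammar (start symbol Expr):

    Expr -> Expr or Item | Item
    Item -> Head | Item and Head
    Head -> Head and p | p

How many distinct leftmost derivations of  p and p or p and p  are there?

Parse trees for p and p or p and p:
  [Expr [Expr [Item [Head [Head p] and p]]] or [Item [Head [Head p] and p]]]
  [Expr [Expr [Item [Head [Head p] and p]]] or [Item [Item [Head p]] and [Head p]]]
  [Expr [Expr [Item [Item [Head p]] and [Head p]]] or [Item [Head [Head p] and p]]]
  [Expr [Expr [Item [Item [Head p]] and [Head p]]] or [Item [Item [Head p]] and [Head p]]]

4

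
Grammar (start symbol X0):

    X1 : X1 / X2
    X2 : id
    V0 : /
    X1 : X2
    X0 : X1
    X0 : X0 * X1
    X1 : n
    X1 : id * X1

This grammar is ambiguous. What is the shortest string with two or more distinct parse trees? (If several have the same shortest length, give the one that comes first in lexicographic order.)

length 1: no string has ≥2 trees
length 3: id * id has 2 parse trees

Two derivations of id * id:
  X0 ⇒ X1 ⇒ id * X1 ⇒ id * X2 ⇒ id * id
  X0 ⇒ X0 * X1 ⇒ X1 * X1 ⇒ X2 * X1 ⇒ id * X1 ⇒ id * X2 ⇒ id * id

id * id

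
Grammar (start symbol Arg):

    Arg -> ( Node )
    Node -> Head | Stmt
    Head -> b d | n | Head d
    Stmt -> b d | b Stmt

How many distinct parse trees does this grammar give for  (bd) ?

2

Parse trees for (bd):
  [Arg ( [Node [Head b d]] )]
  [Arg ( [Node [Stmt b d]] )]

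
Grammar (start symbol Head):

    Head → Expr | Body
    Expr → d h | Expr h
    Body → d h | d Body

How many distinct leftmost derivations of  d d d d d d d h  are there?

Parse trees for d d d d d d d h:
  [Head [Body d [Body d [Body d [Body d [Body d [Body d [Body d h]]]]]]]]

1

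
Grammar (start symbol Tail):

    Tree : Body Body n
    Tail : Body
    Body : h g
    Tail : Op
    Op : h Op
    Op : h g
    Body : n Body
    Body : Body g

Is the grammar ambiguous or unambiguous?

Ambiguous

Witness: h g

Derivation 1: Tail ⇒ Body ⇒ h g
Derivation 2: Tail ⇒ Op ⇒ h g

Two distinct leftmost derivations for the same string.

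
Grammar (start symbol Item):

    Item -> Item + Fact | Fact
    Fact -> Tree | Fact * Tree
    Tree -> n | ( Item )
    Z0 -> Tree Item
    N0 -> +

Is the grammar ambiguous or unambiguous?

(Z0, N0 are unreachable from Item, so their rules don't affect L(Item).) The grammar is stratified — Item handles '+' (left-recursive), Fact handles '*', Tree atoms. Each operator has a fixed associativity and precedence level, so every string has one parse.

Unambiguous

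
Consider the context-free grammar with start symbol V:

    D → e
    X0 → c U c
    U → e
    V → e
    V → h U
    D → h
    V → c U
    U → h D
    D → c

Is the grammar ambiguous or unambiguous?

Unambiguous

Only V, U, D are reachable from V; ignoring the rest: Each reachable nonterminal has at most one production per leading terminal, and all productions are right-linear; the derivation is determined token-by-token.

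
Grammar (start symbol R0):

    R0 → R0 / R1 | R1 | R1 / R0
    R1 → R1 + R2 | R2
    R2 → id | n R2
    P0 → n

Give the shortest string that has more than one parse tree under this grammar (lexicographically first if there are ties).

id / id

length 1: no string has ≥2 trees
length 2: no string has ≥2 trees
length 3: id / id has 2 parse trees

Two derivations of id / id:
  R0 ⇒ R0 / R1 ⇒ R1 / R1 ⇒ R2 / R1 ⇒ id / R1 ⇒ id / R2 ⇒ id / id
  R0 ⇒ R1 / R0 ⇒ R2 / R0 ⇒ id / R0 ⇒ id / R1 ⇒ id / R2 ⇒ id / id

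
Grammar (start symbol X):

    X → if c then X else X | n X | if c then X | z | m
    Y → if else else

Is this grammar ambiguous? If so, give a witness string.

Ambiguous

Witness: if c then if c then m else m

Derivation 1: X ⇒ if c then X else X ⇒ if c then if c then X else X ⇒ if c then if c then m else X ⇒ if c then if c then m else m
Derivation 2: X ⇒ if c then X ⇒ if c then if c then X else X ⇒ if c then if c then m else X ⇒ if c then if c then m else m

Two distinct leftmost derivations for the same string.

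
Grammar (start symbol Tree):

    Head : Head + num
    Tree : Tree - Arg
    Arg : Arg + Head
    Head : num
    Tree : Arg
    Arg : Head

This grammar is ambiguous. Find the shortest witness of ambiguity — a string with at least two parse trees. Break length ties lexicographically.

length 1: no string has ≥2 trees
length 3: num + num has 2 parse trees

Two derivations of num + num:
  Tree ⇒ Arg ⇒ Arg + Head ⇒ Head + Head ⇒ num + Head ⇒ num + num
  Tree ⇒ Arg ⇒ Head ⇒ Head + num ⇒ num + num

num + num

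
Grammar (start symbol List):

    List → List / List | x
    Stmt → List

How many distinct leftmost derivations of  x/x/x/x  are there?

5

Parse trees for x/x/x/x:
  [List [List x] / [List [List x] / [List [List x] / [List x]]]]
  [List [List x] / [List [List [List x] / [List x]] / [List x]]]
  [List [List [List x] / [List x]] / [List [List x] / [List x]]]
  [List [List [List x] / [List [List x] / [List x]]] / [List x]]
  [List [List [List [List x] / [List x]] / [List x]] / [List x]]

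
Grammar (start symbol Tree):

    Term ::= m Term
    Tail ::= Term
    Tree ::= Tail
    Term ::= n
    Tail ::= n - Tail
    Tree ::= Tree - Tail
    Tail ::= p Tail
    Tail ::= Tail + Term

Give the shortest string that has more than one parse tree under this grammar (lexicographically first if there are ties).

length 1: no string has ≥2 trees
length 2: no string has ≥2 trees
length 3: n - n has 2 parse trees

Two derivations of n - n:
  Tree ⇒ Tail ⇒ n - Tail ⇒ n - Term ⇒ n - n
  Tree ⇒ Tree - Tail ⇒ Tail - Tail ⇒ Term - Tail ⇒ n - Tail ⇒ n - Term ⇒ n - n

n - n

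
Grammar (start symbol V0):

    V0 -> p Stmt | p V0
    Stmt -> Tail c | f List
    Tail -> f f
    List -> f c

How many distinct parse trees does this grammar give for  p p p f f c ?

Parse trees for p p p f f c:
  [V0 p [V0 p [V0 p [Stmt [Tail f f] c]]]]
  [V0 p [V0 p [V0 p [Stmt f [List f c]]]]]

2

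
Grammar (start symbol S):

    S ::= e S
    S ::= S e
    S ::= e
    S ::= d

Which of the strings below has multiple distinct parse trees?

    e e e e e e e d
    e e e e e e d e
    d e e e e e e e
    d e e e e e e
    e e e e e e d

e e e e e e e d: 1 tree
e e e e e e d e: 7 trees
d e e e e e e e: 1 tree
d e e e e e e: 1 tree
e e e e e e d: 1 tree

e e e e e e d e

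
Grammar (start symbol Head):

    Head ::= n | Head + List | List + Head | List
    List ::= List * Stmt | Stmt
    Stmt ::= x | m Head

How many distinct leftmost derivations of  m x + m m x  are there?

Parse trees for m x + m m x:
  [Head [Head [List [Stmt m [Head [List [Stmt x]]]]]] + [List [Stmt m [Head [List [Stmt m [Head [List [Stmt x]]]]]]]]]
  [Head [List [Stmt m [Head [List [Stmt x]]]]] + [Head [List [Stmt m [Head [List [Stmt m [Head [List [Stmt x]]]]]]]]]]
  [Head [List [Stmt m [Head [Head [List [Stmt x]]] + [List [Stmt m [Head [List [Stmt m [Head [List [Stmt x]]]]]]]]]]]]
  [Head [List [Stmt m [Head [List [Stmt x]] + [Head [List [Stmt m [Head [List [Stmt m [Head [List [Stmt x]]]]]]]]]]]]]

4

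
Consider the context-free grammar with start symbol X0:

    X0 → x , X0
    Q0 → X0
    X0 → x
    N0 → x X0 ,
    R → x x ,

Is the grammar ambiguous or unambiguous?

Only X0 is reachable from X0; ignoring the rest: Right-recursive list with a separator: after each atom, whether the separator follows determines the rule. One parse per string.

Unambiguous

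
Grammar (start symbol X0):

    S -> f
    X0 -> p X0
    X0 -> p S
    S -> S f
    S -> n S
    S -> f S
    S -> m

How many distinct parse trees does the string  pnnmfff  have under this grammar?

Parse trees for pnnmfff (showing first 6 of 10):
  [X0 p [S [S [S [S n [S n [S m]]] f] f] f]]
  [X0 p [S [S [S n [S [S n [S m]] f]] f] f]]
  [X0 p [S [S [S n [S n [S [S m] f]]] f] f]]
  [X0 p [S [S n [S [S [S n [S m]] f] f]] f]]
  [X0 p [S [S n [S [S n [S [S m] f]] f]] f]]
  [X0 p [S [S n [S n [S [S [S m] f] f]]] f]]

10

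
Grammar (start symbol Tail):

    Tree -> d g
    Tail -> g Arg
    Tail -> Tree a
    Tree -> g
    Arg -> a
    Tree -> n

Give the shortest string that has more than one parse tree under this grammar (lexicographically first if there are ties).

length 2: g a has 2 parse trees

Two derivations of g a:
  Tail ⇒ g Arg ⇒ g a
  Tail ⇒ Tree a ⇒ g a

g a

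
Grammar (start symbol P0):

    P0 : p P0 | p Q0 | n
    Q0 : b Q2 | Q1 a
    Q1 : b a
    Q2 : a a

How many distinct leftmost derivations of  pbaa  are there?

Parse trees for pbaa:
  [P0 p [Q0 b [Q2 a a]]]
  [P0 p [Q0 [Q1 b a] a]]

2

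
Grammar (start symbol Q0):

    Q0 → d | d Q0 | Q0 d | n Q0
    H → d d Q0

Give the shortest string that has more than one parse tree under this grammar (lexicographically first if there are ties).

d d

length 1: no string has ≥2 trees
length 2: d d has 2 parse trees

Two derivations of d d:
  Q0 ⇒ d Q0 ⇒ d d
  Q0 ⇒ Q0 d ⇒ d d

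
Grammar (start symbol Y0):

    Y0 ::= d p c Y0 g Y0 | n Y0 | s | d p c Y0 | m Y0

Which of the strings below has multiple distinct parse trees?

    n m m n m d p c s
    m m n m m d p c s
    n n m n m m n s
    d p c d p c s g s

n m m n m d p c s: 1 tree
m m n m m d p c s: 1 tree
n n m n m m n s: 1 tree
d p c d p c s g s: 2 trees

d p c d p c s g s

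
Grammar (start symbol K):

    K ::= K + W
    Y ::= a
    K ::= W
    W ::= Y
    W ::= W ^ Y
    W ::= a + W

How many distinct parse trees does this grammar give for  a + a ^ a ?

3

Parse trees for a + a ^ a:
  [K [K [W [Y a]]] + [W [W [Y a]] ^ [Y a]]]
  [K [W [W a + [W [Y a]]] ^ [Y a]]]
  [K [W a + [W [W [Y a]] ^ [Y a]]]]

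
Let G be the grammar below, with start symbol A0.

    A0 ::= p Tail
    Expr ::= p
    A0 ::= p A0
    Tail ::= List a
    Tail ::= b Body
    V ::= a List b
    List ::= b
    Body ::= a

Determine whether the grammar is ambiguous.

Ambiguous

Witness: p b a

Derivation 1: A0 ⇒ p Tail ⇒ p List a ⇒ p b a
Derivation 2: A0 ⇒ p Tail ⇒ p b Body ⇒ p b a

Two distinct leftmost derivations for the same string.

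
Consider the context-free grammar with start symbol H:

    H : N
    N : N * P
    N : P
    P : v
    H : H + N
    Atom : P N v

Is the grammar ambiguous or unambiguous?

Unambiguous

(Atom is unreachable from H, so its rules don't affect L(H).) This is a standard precedence ladder (H over N over P), with each level left-recursive on its own operator ('+' at H, '*' at N). That structure is LR(1), hence unambiguous.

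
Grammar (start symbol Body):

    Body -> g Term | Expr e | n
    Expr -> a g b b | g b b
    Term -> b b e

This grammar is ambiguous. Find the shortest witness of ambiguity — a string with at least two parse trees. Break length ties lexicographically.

g b b e

length 1: no string has ≥2 trees
length 4: g b b e has 2 parse trees

Two derivations of g b b e:
  Body ⇒ g Term ⇒ g b b e
  Body ⇒ Expr e ⇒ g b b e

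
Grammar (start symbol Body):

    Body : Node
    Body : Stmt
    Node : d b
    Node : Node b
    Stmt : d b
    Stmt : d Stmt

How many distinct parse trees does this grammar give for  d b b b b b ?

1

Parse trees for d b b b b b:
  [Body [Node [Node [Node [Node [Node d b] b] b] b] b]]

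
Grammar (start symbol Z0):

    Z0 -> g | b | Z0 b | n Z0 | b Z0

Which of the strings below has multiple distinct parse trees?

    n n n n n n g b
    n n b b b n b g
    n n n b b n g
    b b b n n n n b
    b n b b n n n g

n n n n n n g b

n n n n n n g b: 7 trees
n n b b b n b g: 1 tree
n n n b b n g: 1 tree
b b b n n n n b: 1 tree
b n b b n n n g: 1 tree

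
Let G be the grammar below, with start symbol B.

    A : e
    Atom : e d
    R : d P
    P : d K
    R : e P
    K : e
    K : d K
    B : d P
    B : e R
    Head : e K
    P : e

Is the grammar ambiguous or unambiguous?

Unambiguous

Only B, R, P, K are reachable from B; ignoring the rest: Restricted to the reachable nonterminals, every rule has the form A → t or A → t B, and no two rules for the same A share a first terminal. The grammar encodes a DFA — one run per string.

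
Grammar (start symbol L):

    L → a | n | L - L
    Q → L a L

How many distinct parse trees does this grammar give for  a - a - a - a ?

5

Parse trees for a - a - a - a:
  [L [L a] - [L [L a] - [L [L a] - [L a]]]]
  [L [L a] - [L [L [L a] - [L a]] - [L a]]]
  [L [L [L a] - [L a]] - [L [L a] - [L a]]]
  [L [L [L a] - [L [L a] - [L a]]] - [L a]]
  [L [L [L [L a] - [L a]] - [L a]] - [L a]]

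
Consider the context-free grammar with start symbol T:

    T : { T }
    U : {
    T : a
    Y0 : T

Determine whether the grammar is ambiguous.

(U, Y0 are unreachable from T, so their rules don't affect L(T).) L(T) is { openⁿ atom closeⁿ : n ≥ 0 }. The bracket depth fixes n, and the derivation is forced at every step.

Unambiguous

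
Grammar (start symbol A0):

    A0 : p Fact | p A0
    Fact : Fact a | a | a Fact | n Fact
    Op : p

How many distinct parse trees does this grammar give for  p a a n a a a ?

16

Parse trees for p a a n a a a (showing first 6 of 16):
  [A0 p [Fact [Fact [Fact a [Fact a [Fact n [Fact a]]]] a] a]]
  [A0 p [Fact [Fact a [Fact [Fact a [Fact n [Fact a]]] a]] a]]
  [A0 p [Fact [Fact a [Fact a [Fact [Fact n [Fact a]] a]]] a]]
  [A0 p [Fact [Fact a [Fact a [Fact n [Fact [Fact a] a]]]] a]]
  [A0 p [Fact [Fact a [Fact a [Fact n [Fact a [Fact a]]]]] a]]
  [A0 p [Fact a [Fact [Fact [Fact a [Fact n [Fact a]]] a] a]]]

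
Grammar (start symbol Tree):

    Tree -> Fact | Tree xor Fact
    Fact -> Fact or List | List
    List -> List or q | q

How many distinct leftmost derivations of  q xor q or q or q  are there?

4

Parse trees for q xor q or q or q:
  [Tree [Tree [Fact [List q]]] xor [Fact [Fact [List q]] or [List [List q] or q]]]
  [Tree [Tree [Fact [List q]]] xor [Fact [Fact [Fact [List q]] or [List q]] or [List q]]]
  [Tree [Tree [Fact [List q]]] xor [Fact [Fact [List [List q] or q]] or [List q]]]
  [Tree [Tree [Fact [List q]]] xor [Fact [List [List [List q] or q] or q]]]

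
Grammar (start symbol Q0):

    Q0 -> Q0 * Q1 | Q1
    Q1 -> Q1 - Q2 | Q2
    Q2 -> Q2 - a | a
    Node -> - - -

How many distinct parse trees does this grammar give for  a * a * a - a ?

2

Parse trees for a * a * a - a:
  [Q0 [Q0 [Q0 [Q1 [Q2 a]]] * [Q1 [Q2 a]]] * [Q1 [Q1 [Q2 a]] - [Q2 a]]]
  [Q0 [Q0 [Q0 [Q1 [Q2 a]]] * [Q1 [Q2 a]]] * [Q1 [Q2 [Q2 a] - a]]]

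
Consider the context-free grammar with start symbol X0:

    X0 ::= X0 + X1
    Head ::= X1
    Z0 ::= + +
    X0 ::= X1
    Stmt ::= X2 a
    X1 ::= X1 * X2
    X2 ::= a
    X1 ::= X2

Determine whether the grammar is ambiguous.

Only X0, X1, X2 are reachable from X0; ignoring the rest: The grammar is stratified — X0 handles '+' (left-recursive), X1 handles '*', X2 atoms. Each operator has a fixed associativity and precedence level, so every string has one parse.

Unambiguous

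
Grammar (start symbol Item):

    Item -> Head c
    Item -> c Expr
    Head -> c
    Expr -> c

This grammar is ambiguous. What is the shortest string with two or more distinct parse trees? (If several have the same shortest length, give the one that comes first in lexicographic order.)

length 2: c c has 2 parse trees

Two derivations of c c:
  Item ⇒ Head c ⇒ c c
  Item ⇒ c Expr ⇒ c c

c c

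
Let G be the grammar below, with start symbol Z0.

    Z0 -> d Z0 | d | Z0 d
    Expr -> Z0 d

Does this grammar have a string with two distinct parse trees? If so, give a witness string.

Witness: d d

Derivation 1: Z0 ⇒ d Z0 ⇒ d d
Derivation 2: Z0 ⇒ Z0 d ⇒ d d

Two distinct leftmost derivations for the same string.

Ambiguous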